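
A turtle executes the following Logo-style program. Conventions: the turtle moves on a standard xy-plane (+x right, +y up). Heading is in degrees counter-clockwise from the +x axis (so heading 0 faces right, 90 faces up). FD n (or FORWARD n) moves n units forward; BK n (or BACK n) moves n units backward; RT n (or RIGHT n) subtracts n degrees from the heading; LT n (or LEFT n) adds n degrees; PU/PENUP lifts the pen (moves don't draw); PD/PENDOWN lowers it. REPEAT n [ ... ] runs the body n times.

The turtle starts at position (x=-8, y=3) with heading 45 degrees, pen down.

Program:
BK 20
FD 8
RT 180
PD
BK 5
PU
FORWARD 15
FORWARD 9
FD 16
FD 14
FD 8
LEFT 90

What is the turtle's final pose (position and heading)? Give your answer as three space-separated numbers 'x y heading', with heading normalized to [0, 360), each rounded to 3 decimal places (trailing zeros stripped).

Executing turtle program step by step:
Start: pos=(-8,3), heading=45, pen down
BK 20: (-8,3) -> (-22.142,-11.142) [heading=45, draw]
FD 8: (-22.142,-11.142) -> (-16.485,-5.485) [heading=45, draw]
RT 180: heading 45 -> 225
PD: pen down
BK 5: (-16.485,-5.485) -> (-12.95,-1.95) [heading=225, draw]
PU: pen up
FD 15: (-12.95,-1.95) -> (-23.556,-12.556) [heading=225, move]
FD 9: (-23.556,-12.556) -> (-29.92,-18.92) [heading=225, move]
FD 16: (-29.92,-18.92) -> (-41.234,-30.234) [heading=225, move]
FD 14: (-41.234,-30.234) -> (-51.134,-40.134) [heading=225, move]
FD 8: (-51.134,-40.134) -> (-56.79,-45.79) [heading=225, move]
LT 90: heading 225 -> 315
Final: pos=(-56.79,-45.79), heading=315, 3 segment(s) drawn

Answer: -56.79 -45.79 315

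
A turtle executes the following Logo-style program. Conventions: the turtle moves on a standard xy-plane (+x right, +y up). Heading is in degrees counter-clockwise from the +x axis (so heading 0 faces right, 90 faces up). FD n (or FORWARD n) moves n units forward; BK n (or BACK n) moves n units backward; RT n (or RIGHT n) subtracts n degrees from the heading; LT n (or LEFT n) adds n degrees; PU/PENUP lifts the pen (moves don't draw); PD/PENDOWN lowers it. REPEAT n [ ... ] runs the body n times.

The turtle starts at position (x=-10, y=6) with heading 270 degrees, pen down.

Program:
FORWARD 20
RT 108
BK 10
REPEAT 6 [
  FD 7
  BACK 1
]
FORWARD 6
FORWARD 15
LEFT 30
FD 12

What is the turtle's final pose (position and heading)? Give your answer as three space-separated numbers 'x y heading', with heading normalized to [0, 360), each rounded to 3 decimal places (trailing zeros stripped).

Executing turtle program step by step:
Start: pos=(-10,6), heading=270, pen down
FD 20: (-10,6) -> (-10,-14) [heading=270, draw]
RT 108: heading 270 -> 162
BK 10: (-10,-14) -> (-0.489,-17.09) [heading=162, draw]
REPEAT 6 [
  -- iteration 1/6 --
  FD 7: (-0.489,-17.09) -> (-7.147,-14.927) [heading=162, draw]
  BK 1: (-7.147,-14.927) -> (-6.196,-15.236) [heading=162, draw]
  -- iteration 2/6 --
  FD 7: (-6.196,-15.236) -> (-12.853,-13.073) [heading=162, draw]
  BK 1: (-12.853,-13.073) -> (-11.902,-13.382) [heading=162, draw]
  -- iteration 3/6 --
  FD 7: (-11.902,-13.382) -> (-18.56,-11.219) [heading=162, draw]
  BK 1: (-18.56,-11.219) -> (-17.608,-11.528) [heading=162, draw]
  -- iteration 4/6 --
  FD 7: (-17.608,-11.528) -> (-24.266,-9.365) [heading=162, draw]
  BK 1: (-24.266,-9.365) -> (-23.315,-9.674) [heading=162, draw]
  -- iteration 5/6 --
  FD 7: (-23.315,-9.674) -> (-29.972,-7.511) [heading=162, draw]
  BK 1: (-29.972,-7.511) -> (-29.021,-7.82) [heading=162, draw]
  -- iteration 6/6 --
  FD 7: (-29.021,-7.82) -> (-35.679,-5.657) [heading=162, draw]
  BK 1: (-35.679,-5.657) -> (-34.727,-5.966) [heading=162, draw]
]
FD 6: (-34.727,-5.966) -> (-40.434,-4.111) [heading=162, draw]
FD 15: (-40.434,-4.111) -> (-54.7,0.524) [heading=162, draw]
LT 30: heading 162 -> 192
FD 12: (-54.7,0.524) -> (-66.437,-1.971) [heading=192, draw]
Final: pos=(-66.437,-1.971), heading=192, 17 segment(s) drawn

Answer: -66.437 -1.971 192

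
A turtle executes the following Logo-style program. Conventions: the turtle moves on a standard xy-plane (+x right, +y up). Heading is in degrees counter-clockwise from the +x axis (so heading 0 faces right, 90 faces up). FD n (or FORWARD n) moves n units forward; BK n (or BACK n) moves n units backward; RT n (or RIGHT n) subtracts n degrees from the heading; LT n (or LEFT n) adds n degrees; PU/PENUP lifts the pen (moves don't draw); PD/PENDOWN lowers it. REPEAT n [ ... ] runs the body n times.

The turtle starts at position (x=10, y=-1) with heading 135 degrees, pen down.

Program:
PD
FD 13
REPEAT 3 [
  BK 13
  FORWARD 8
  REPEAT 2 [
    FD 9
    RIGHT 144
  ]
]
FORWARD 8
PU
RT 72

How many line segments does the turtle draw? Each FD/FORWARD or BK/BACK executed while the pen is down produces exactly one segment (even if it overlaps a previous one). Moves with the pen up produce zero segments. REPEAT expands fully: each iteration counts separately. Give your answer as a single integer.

Answer: 14

Derivation:
Executing turtle program step by step:
Start: pos=(10,-1), heading=135, pen down
PD: pen down
FD 13: (10,-1) -> (0.808,8.192) [heading=135, draw]
REPEAT 3 [
  -- iteration 1/3 --
  BK 13: (0.808,8.192) -> (10,-1) [heading=135, draw]
  FD 8: (10,-1) -> (4.343,4.657) [heading=135, draw]
  REPEAT 2 [
    -- iteration 1/2 --
    FD 9: (4.343,4.657) -> (-2.021,11.021) [heading=135, draw]
    RT 144: heading 135 -> 351
    -- iteration 2/2 --
    FD 9: (-2.021,11.021) -> (6.868,9.613) [heading=351, draw]
    RT 144: heading 351 -> 207
  ]
  -- iteration 2/3 --
  BK 13: (6.868,9.613) -> (18.451,15.515) [heading=207, draw]
  FD 8: (18.451,15.515) -> (11.323,11.883) [heading=207, draw]
  REPEAT 2 [
    -- iteration 1/2 --
    FD 9: (11.323,11.883) -> (3.304,7.797) [heading=207, draw]
    RT 144: heading 207 -> 63
    -- iteration 2/2 --
    FD 9: (3.304,7.797) -> (7.39,15.816) [heading=63, draw]
    RT 144: heading 63 -> 279
  ]
  -- iteration 3/3 --
  BK 13: (7.39,15.816) -> (5.357,28.656) [heading=279, draw]
  FD 8: (5.357,28.656) -> (6.608,20.754) [heading=279, draw]
  REPEAT 2 [
    -- iteration 1/2 --
    FD 9: (6.608,20.754) -> (8.016,11.865) [heading=279, draw]
    RT 144: heading 279 -> 135
    -- iteration 2/2 --
    FD 9: (8.016,11.865) -> (1.652,18.229) [heading=135, draw]
    RT 144: heading 135 -> 351
  ]
]
FD 8: (1.652,18.229) -> (9.554,16.978) [heading=351, draw]
PU: pen up
RT 72: heading 351 -> 279
Final: pos=(9.554,16.978), heading=279, 14 segment(s) drawn
Segments drawn: 14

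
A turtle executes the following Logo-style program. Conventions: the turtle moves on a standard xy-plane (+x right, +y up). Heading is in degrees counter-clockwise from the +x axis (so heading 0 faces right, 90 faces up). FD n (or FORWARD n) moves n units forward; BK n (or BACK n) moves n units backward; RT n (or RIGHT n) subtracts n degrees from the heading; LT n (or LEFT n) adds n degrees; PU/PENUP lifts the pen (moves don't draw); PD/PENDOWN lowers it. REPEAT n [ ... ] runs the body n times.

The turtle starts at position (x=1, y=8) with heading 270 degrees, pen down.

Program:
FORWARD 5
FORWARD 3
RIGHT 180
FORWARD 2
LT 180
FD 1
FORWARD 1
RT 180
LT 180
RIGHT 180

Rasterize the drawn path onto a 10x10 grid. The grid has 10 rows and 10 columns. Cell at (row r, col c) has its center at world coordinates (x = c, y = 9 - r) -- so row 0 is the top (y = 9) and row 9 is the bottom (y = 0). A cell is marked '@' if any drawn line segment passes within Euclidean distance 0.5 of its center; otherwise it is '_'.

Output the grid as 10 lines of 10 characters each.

Answer: __________
_@________
_@________
_@________
_@________
_@________
_@________
_@________
_@________
_@________

Derivation:
Segment 0: (1,8) -> (1,3)
Segment 1: (1,3) -> (1,0)
Segment 2: (1,0) -> (1,2)
Segment 3: (1,2) -> (1,1)
Segment 4: (1,1) -> (1,0)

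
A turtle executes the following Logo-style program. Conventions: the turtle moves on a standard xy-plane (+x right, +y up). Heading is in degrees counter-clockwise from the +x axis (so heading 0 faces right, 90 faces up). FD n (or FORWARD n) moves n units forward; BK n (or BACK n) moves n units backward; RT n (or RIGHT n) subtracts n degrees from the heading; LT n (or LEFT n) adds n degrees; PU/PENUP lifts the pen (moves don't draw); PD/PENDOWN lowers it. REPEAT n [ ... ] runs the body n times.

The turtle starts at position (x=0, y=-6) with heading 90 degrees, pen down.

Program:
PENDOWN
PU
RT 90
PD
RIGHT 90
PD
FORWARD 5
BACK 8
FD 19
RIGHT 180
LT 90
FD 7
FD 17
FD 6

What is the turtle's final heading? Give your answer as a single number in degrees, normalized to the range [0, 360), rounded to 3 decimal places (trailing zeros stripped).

Executing turtle program step by step:
Start: pos=(0,-6), heading=90, pen down
PD: pen down
PU: pen up
RT 90: heading 90 -> 0
PD: pen down
RT 90: heading 0 -> 270
PD: pen down
FD 5: (0,-6) -> (0,-11) [heading=270, draw]
BK 8: (0,-11) -> (0,-3) [heading=270, draw]
FD 19: (0,-3) -> (0,-22) [heading=270, draw]
RT 180: heading 270 -> 90
LT 90: heading 90 -> 180
FD 7: (0,-22) -> (-7,-22) [heading=180, draw]
FD 17: (-7,-22) -> (-24,-22) [heading=180, draw]
FD 6: (-24,-22) -> (-30,-22) [heading=180, draw]
Final: pos=(-30,-22), heading=180, 6 segment(s) drawn

Answer: 180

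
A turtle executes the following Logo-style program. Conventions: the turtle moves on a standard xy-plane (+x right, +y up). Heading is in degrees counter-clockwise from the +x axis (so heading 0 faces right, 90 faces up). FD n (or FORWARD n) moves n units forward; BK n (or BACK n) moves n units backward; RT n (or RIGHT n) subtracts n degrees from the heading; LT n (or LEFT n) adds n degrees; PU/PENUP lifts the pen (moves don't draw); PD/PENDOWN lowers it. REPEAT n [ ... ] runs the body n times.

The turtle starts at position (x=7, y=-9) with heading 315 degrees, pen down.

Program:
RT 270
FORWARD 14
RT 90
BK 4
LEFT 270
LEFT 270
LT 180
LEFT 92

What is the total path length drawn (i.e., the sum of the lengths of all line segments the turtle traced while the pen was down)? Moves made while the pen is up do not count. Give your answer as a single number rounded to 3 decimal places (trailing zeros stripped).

Answer: 18

Derivation:
Executing turtle program step by step:
Start: pos=(7,-9), heading=315, pen down
RT 270: heading 315 -> 45
FD 14: (7,-9) -> (16.899,0.899) [heading=45, draw]
RT 90: heading 45 -> 315
BK 4: (16.899,0.899) -> (14.071,3.728) [heading=315, draw]
LT 270: heading 315 -> 225
LT 270: heading 225 -> 135
LT 180: heading 135 -> 315
LT 92: heading 315 -> 47
Final: pos=(14.071,3.728), heading=47, 2 segment(s) drawn

Segment lengths:
  seg 1: (7,-9) -> (16.899,0.899), length = 14
  seg 2: (16.899,0.899) -> (14.071,3.728), length = 4
Total = 18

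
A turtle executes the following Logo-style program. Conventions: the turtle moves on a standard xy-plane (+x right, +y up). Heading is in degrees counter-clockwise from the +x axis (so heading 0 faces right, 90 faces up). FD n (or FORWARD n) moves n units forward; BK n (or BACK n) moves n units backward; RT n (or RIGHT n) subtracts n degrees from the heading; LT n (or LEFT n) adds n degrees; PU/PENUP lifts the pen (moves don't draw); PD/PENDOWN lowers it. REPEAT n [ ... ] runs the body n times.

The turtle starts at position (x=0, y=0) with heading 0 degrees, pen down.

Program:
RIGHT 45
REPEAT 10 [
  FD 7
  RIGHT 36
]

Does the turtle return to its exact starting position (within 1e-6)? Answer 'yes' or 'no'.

Answer: yes

Derivation:
Executing turtle program step by step:
Start: pos=(0,0), heading=0, pen down
RT 45: heading 0 -> 315
REPEAT 10 [
  -- iteration 1/10 --
  FD 7: (0,0) -> (4.95,-4.95) [heading=315, draw]
  RT 36: heading 315 -> 279
  -- iteration 2/10 --
  FD 7: (4.95,-4.95) -> (6.045,-11.864) [heading=279, draw]
  RT 36: heading 279 -> 243
  -- iteration 3/10 --
  FD 7: (6.045,-11.864) -> (2.867,-18.101) [heading=243, draw]
  RT 36: heading 243 -> 207
  -- iteration 4/10 --
  FD 7: (2.867,-18.101) -> (-3.37,-21.279) [heading=207, draw]
  RT 36: heading 207 -> 171
  -- iteration 5/10 --
  FD 7: (-3.37,-21.279) -> (-10.284,-20.184) [heading=171, draw]
  RT 36: heading 171 -> 135
  -- iteration 6/10 --
  FD 7: (-10.284,-20.184) -> (-15.234,-15.234) [heading=135, draw]
  RT 36: heading 135 -> 99
  -- iteration 7/10 --
  FD 7: (-15.234,-15.234) -> (-16.329,-8.32) [heading=99, draw]
  RT 36: heading 99 -> 63
  -- iteration 8/10 --
  FD 7: (-16.329,-8.32) -> (-13.151,-2.083) [heading=63, draw]
  RT 36: heading 63 -> 27
  -- iteration 9/10 --
  FD 7: (-13.151,-2.083) -> (-6.914,1.095) [heading=27, draw]
  RT 36: heading 27 -> 351
  -- iteration 10/10 --
  FD 7: (-6.914,1.095) -> (0,0) [heading=351, draw]
  RT 36: heading 351 -> 315
]
Final: pos=(0,0), heading=315, 10 segment(s) drawn

Start position: (0, 0)
Final position: (0, 0)
Distance = 0; < 1e-6 -> CLOSED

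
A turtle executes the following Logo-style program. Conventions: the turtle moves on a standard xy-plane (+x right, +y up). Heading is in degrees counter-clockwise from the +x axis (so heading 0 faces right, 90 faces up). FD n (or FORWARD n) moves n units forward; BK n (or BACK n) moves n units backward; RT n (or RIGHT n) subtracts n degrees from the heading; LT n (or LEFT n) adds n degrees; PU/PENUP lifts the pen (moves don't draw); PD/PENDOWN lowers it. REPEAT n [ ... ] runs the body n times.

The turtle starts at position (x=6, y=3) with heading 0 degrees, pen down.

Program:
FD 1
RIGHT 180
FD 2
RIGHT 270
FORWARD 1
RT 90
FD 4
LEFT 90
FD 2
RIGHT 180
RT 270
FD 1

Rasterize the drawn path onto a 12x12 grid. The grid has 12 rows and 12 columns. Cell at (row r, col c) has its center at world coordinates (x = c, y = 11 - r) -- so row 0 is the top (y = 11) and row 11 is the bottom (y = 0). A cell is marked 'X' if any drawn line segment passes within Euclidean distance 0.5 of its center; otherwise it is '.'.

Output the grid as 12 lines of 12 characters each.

Segment 0: (6,3) -> (7,3)
Segment 1: (7,3) -> (5,3)
Segment 2: (5,3) -> (5,2)
Segment 3: (5,2) -> (1,2)
Segment 4: (1,2) -> (1,-0)
Segment 5: (1,-0) -> (0,-0)

Answer: ............
............
............
............
............
............
............
............
.....XXX....
.XXXXX......
.X..........
XX..........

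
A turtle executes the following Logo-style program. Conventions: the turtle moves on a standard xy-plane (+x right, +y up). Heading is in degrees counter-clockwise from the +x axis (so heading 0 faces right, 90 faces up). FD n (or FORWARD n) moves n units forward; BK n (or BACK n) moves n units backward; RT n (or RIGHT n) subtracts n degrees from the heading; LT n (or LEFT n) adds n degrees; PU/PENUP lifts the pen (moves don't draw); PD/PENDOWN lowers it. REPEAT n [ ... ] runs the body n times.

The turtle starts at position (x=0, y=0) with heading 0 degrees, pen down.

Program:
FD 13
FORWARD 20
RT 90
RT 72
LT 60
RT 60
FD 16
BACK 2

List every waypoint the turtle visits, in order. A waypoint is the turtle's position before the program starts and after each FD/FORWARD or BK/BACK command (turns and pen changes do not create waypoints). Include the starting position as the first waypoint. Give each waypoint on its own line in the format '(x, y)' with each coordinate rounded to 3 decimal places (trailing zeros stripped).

Answer: (0, 0)
(13, 0)
(33, 0)
(17.783, -4.944)
(19.685, -4.326)

Derivation:
Executing turtle program step by step:
Start: pos=(0,0), heading=0, pen down
FD 13: (0,0) -> (13,0) [heading=0, draw]
FD 20: (13,0) -> (33,0) [heading=0, draw]
RT 90: heading 0 -> 270
RT 72: heading 270 -> 198
LT 60: heading 198 -> 258
RT 60: heading 258 -> 198
FD 16: (33,0) -> (17.783,-4.944) [heading=198, draw]
BK 2: (17.783,-4.944) -> (19.685,-4.326) [heading=198, draw]
Final: pos=(19.685,-4.326), heading=198, 4 segment(s) drawn
Waypoints (5 total):
(0, 0)
(13, 0)
(33, 0)
(17.783, -4.944)
(19.685, -4.326)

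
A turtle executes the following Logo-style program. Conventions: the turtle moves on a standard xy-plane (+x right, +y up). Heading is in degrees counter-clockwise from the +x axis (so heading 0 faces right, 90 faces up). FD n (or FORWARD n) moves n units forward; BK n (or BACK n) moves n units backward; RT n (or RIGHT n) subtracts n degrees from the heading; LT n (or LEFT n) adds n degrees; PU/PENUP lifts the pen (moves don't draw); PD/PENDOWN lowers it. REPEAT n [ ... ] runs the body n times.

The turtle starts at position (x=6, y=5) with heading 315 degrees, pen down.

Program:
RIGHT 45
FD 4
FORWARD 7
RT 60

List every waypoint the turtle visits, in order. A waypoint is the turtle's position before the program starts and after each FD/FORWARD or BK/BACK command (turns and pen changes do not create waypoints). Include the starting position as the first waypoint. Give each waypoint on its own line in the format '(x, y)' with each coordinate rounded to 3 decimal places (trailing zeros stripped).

Executing turtle program step by step:
Start: pos=(6,5), heading=315, pen down
RT 45: heading 315 -> 270
FD 4: (6,5) -> (6,1) [heading=270, draw]
FD 7: (6,1) -> (6,-6) [heading=270, draw]
RT 60: heading 270 -> 210
Final: pos=(6,-6), heading=210, 2 segment(s) drawn
Waypoints (3 total):
(6, 5)
(6, 1)
(6, -6)

Answer: (6, 5)
(6, 1)
(6, -6)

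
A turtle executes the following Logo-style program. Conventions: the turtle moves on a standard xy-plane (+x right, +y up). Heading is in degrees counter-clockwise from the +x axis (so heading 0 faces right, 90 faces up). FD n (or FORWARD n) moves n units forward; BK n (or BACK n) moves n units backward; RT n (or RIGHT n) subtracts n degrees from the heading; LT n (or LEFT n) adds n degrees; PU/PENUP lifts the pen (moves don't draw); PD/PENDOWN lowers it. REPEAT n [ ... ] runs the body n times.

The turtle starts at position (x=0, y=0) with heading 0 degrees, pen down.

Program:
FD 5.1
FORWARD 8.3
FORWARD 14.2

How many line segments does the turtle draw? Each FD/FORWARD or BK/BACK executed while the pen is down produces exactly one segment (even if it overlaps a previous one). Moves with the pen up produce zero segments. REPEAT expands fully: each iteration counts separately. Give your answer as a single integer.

Answer: 3

Derivation:
Executing turtle program step by step:
Start: pos=(0,0), heading=0, pen down
FD 5.1: (0,0) -> (5.1,0) [heading=0, draw]
FD 8.3: (5.1,0) -> (13.4,0) [heading=0, draw]
FD 14.2: (13.4,0) -> (27.6,0) [heading=0, draw]
Final: pos=(27.6,0), heading=0, 3 segment(s) drawn
Segments drawn: 3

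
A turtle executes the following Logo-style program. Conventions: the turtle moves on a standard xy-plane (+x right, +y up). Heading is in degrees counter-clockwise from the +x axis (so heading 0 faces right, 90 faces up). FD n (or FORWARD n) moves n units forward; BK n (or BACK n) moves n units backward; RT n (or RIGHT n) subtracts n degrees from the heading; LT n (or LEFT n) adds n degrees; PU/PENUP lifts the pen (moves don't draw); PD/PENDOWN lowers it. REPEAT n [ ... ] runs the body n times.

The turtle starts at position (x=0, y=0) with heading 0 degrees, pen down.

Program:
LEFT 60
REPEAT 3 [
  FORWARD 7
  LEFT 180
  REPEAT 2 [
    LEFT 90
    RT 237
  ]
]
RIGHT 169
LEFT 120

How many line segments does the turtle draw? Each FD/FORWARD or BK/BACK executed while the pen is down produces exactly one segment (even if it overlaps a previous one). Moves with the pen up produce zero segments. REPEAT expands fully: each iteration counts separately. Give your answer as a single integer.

Answer: 3

Derivation:
Executing turtle program step by step:
Start: pos=(0,0), heading=0, pen down
LT 60: heading 0 -> 60
REPEAT 3 [
  -- iteration 1/3 --
  FD 7: (0,0) -> (3.5,6.062) [heading=60, draw]
  LT 180: heading 60 -> 240
  REPEAT 2 [
    -- iteration 1/2 --
    LT 90: heading 240 -> 330
    RT 237: heading 330 -> 93
    -- iteration 2/2 --
    LT 90: heading 93 -> 183
    RT 237: heading 183 -> 306
  ]
  -- iteration 2/3 --
  FD 7: (3.5,6.062) -> (7.614,0.399) [heading=306, draw]
  LT 180: heading 306 -> 126
  REPEAT 2 [
    -- iteration 1/2 --
    LT 90: heading 126 -> 216
    RT 237: heading 216 -> 339
    -- iteration 2/2 --
    LT 90: heading 339 -> 69
    RT 237: heading 69 -> 192
  ]
  -- iteration 3/3 --
  FD 7: (7.614,0.399) -> (0.767,-1.056) [heading=192, draw]
  LT 180: heading 192 -> 12
  REPEAT 2 [
    -- iteration 1/2 --
    LT 90: heading 12 -> 102
    RT 237: heading 102 -> 225
    -- iteration 2/2 --
    LT 90: heading 225 -> 315
    RT 237: heading 315 -> 78
  ]
]
RT 169: heading 78 -> 269
LT 120: heading 269 -> 29
Final: pos=(0.767,-1.056), heading=29, 3 segment(s) drawn
Segments drawn: 3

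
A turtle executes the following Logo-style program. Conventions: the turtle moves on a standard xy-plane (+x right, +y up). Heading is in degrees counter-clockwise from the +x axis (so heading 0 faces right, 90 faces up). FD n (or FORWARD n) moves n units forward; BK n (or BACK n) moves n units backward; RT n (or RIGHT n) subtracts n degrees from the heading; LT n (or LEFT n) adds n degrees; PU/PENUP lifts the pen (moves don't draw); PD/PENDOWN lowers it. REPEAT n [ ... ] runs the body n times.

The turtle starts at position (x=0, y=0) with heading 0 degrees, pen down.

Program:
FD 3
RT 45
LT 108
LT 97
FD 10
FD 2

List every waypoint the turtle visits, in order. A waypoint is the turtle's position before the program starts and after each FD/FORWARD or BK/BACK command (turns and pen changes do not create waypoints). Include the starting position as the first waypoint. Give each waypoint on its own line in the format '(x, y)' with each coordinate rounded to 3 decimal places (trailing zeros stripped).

Executing turtle program step by step:
Start: pos=(0,0), heading=0, pen down
FD 3: (0,0) -> (3,0) [heading=0, draw]
RT 45: heading 0 -> 315
LT 108: heading 315 -> 63
LT 97: heading 63 -> 160
FD 10: (3,0) -> (-6.397,3.42) [heading=160, draw]
FD 2: (-6.397,3.42) -> (-8.276,4.104) [heading=160, draw]
Final: pos=(-8.276,4.104), heading=160, 3 segment(s) drawn
Waypoints (4 total):
(0, 0)
(3, 0)
(-6.397, 3.42)
(-8.276, 4.104)

Answer: (0, 0)
(3, 0)
(-6.397, 3.42)
(-8.276, 4.104)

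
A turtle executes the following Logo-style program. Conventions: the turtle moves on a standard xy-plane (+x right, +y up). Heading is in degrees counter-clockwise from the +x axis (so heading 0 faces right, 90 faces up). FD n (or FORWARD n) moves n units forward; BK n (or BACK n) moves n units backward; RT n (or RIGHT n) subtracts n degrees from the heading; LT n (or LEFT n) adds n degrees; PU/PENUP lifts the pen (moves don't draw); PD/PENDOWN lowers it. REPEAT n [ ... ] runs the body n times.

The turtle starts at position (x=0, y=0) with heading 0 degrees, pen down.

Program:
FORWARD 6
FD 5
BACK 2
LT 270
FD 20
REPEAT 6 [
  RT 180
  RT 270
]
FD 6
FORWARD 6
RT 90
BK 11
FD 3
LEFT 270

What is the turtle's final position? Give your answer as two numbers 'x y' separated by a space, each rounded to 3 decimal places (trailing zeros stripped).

Answer: 1 -8

Derivation:
Executing turtle program step by step:
Start: pos=(0,0), heading=0, pen down
FD 6: (0,0) -> (6,0) [heading=0, draw]
FD 5: (6,0) -> (11,0) [heading=0, draw]
BK 2: (11,0) -> (9,0) [heading=0, draw]
LT 270: heading 0 -> 270
FD 20: (9,0) -> (9,-20) [heading=270, draw]
REPEAT 6 [
  -- iteration 1/6 --
  RT 180: heading 270 -> 90
  RT 270: heading 90 -> 180
  -- iteration 2/6 --
  RT 180: heading 180 -> 0
  RT 270: heading 0 -> 90
  -- iteration 3/6 --
  RT 180: heading 90 -> 270
  RT 270: heading 270 -> 0
  -- iteration 4/6 --
  RT 180: heading 0 -> 180
  RT 270: heading 180 -> 270
  -- iteration 5/6 --
  RT 180: heading 270 -> 90
  RT 270: heading 90 -> 180
  -- iteration 6/6 --
  RT 180: heading 180 -> 0
  RT 270: heading 0 -> 90
]
FD 6: (9,-20) -> (9,-14) [heading=90, draw]
FD 6: (9,-14) -> (9,-8) [heading=90, draw]
RT 90: heading 90 -> 0
BK 11: (9,-8) -> (-2,-8) [heading=0, draw]
FD 3: (-2,-8) -> (1,-8) [heading=0, draw]
LT 270: heading 0 -> 270
Final: pos=(1,-8), heading=270, 8 segment(s) drawn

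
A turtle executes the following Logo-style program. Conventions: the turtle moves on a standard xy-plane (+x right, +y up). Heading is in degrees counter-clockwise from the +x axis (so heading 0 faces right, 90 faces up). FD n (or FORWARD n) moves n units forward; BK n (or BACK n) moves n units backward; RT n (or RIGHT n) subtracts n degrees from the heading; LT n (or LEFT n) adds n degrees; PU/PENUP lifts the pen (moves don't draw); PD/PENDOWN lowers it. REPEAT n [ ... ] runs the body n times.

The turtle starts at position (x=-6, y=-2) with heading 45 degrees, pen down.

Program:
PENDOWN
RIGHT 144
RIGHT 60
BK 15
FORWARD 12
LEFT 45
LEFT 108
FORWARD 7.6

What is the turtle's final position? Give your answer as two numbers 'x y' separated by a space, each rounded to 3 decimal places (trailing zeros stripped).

Answer: 4.359 -1.719

Derivation:
Executing turtle program step by step:
Start: pos=(-6,-2), heading=45, pen down
PD: pen down
RT 144: heading 45 -> 261
RT 60: heading 261 -> 201
BK 15: (-6,-2) -> (8.004,3.376) [heading=201, draw]
FD 12: (8.004,3.376) -> (-3.199,-0.925) [heading=201, draw]
LT 45: heading 201 -> 246
LT 108: heading 246 -> 354
FD 7.6: (-3.199,-0.925) -> (4.359,-1.719) [heading=354, draw]
Final: pos=(4.359,-1.719), heading=354, 3 segment(s) drawn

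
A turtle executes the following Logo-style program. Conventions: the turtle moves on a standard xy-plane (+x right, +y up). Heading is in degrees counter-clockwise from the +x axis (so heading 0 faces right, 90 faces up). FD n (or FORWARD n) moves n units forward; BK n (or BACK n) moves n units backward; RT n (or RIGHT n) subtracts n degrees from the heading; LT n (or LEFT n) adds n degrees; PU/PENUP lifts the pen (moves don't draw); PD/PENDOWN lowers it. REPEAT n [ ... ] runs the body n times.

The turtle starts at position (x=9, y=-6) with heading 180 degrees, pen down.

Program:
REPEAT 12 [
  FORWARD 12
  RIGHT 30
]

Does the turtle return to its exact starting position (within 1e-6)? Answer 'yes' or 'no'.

Executing turtle program step by step:
Start: pos=(9,-6), heading=180, pen down
REPEAT 12 [
  -- iteration 1/12 --
  FD 12: (9,-6) -> (-3,-6) [heading=180, draw]
  RT 30: heading 180 -> 150
  -- iteration 2/12 --
  FD 12: (-3,-6) -> (-13.392,0) [heading=150, draw]
  RT 30: heading 150 -> 120
  -- iteration 3/12 --
  FD 12: (-13.392,0) -> (-19.392,10.392) [heading=120, draw]
  RT 30: heading 120 -> 90
  -- iteration 4/12 --
  FD 12: (-19.392,10.392) -> (-19.392,22.392) [heading=90, draw]
  RT 30: heading 90 -> 60
  -- iteration 5/12 --
  FD 12: (-19.392,22.392) -> (-13.392,32.785) [heading=60, draw]
  RT 30: heading 60 -> 30
  -- iteration 6/12 --
  FD 12: (-13.392,32.785) -> (-3,38.785) [heading=30, draw]
  RT 30: heading 30 -> 0
  -- iteration 7/12 --
  FD 12: (-3,38.785) -> (9,38.785) [heading=0, draw]
  RT 30: heading 0 -> 330
  -- iteration 8/12 --
  FD 12: (9,38.785) -> (19.392,32.785) [heading=330, draw]
  RT 30: heading 330 -> 300
  -- iteration 9/12 --
  FD 12: (19.392,32.785) -> (25.392,22.392) [heading=300, draw]
  RT 30: heading 300 -> 270
  -- iteration 10/12 --
  FD 12: (25.392,22.392) -> (25.392,10.392) [heading=270, draw]
  RT 30: heading 270 -> 240
  -- iteration 11/12 --
  FD 12: (25.392,10.392) -> (19.392,0) [heading=240, draw]
  RT 30: heading 240 -> 210
  -- iteration 12/12 --
  FD 12: (19.392,0) -> (9,-6) [heading=210, draw]
  RT 30: heading 210 -> 180
]
Final: pos=(9,-6), heading=180, 12 segment(s) drawn

Start position: (9, -6)
Final position: (9, -6)
Distance = 0; < 1e-6 -> CLOSED

Answer: yes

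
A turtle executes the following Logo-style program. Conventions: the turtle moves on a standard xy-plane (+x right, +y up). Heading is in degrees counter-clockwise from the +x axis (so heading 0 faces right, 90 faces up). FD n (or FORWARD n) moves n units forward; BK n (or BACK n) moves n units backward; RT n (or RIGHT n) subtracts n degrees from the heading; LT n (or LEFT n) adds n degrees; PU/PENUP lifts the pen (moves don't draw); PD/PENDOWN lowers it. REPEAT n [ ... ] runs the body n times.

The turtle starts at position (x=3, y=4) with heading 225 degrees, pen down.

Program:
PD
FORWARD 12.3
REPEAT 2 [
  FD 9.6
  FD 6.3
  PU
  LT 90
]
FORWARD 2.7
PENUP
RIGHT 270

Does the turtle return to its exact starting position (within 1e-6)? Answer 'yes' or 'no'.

Answer: no

Derivation:
Executing turtle program step by step:
Start: pos=(3,4), heading=225, pen down
PD: pen down
FD 12.3: (3,4) -> (-5.697,-4.697) [heading=225, draw]
REPEAT 2 [
  -- iteration 1/2 --
  FD 9.6: (-5.697,-4.697) -> (-12.486,-11.486) [heading=225, draw]
  FD 6.3: (-12.486,-11.486) -> (-16.94,-15.94) [heading=225, draw]
  PU: pen up
  LT 90: heading 225 -> 315
  -- iteration 2/2 --
  FD 9.6: (-16.94,-15.94) -> (-10.152,-22.729) [heading=315, move]
  FD 6.3: (-10.152,-22.729) -> (-5.697,-27.183) [heading=315, move]
  PU: pen up
  LT 90: heading 315 -> 45
]
FD 2.7: (-5.697,-27.183) -> (-3.788,-25.274) [heading=45, move]
PU: pen up
RT 270: heading 45 -> 135
Final: pos=(-3.788,-25.274), heading=135, 3 segment(s) drawn

Start position: (3, 4)
Final position: (-3.788, -25.274)
Distance = 30.051; >= 1e-6 -> NOT closed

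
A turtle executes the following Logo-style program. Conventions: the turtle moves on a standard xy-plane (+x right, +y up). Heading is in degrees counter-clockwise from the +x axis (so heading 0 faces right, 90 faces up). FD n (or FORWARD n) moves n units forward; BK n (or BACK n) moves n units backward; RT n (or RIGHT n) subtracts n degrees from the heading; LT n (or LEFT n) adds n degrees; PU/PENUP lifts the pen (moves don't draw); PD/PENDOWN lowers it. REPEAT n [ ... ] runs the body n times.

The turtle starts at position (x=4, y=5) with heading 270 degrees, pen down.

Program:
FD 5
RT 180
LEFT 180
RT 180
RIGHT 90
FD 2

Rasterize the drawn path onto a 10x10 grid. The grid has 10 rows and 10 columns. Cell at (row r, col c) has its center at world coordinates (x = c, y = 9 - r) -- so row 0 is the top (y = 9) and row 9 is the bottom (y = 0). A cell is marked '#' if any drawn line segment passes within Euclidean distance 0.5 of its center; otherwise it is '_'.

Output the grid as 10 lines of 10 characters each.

Answer: __________
__________
__________
__________
____#_____
____#_____
____#_____
____#_____
____#_____
____###___

Derivation:
Segment 0: (4,5) -> (4,0)
Segment 1: (4,0) -> (6,0)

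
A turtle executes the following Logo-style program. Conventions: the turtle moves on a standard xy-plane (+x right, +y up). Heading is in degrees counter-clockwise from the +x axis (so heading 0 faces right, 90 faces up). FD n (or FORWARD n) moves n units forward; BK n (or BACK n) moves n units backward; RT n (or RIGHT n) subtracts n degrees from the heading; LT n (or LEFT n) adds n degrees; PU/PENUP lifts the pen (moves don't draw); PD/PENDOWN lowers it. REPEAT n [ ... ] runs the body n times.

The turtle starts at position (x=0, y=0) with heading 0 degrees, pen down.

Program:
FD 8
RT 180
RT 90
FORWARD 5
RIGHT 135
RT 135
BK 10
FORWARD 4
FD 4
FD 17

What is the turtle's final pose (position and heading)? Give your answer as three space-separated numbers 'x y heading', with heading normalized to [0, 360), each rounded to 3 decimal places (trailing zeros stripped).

Answer: -7 5 180

Derivation:
Executing turtle program step by step:
Start: pos=(0,0), heading=0, pen down
FD 8: (0,0) -> (8,0) [heading=0, draw]
RT 180: heading 0 -> 180
RT 90: heading 180 -> 90
FD 5: (8,0) -> (8,5) [heading=90, draw]
RT 135: heading 90 -> 315
RT 135: heading 315 -> 180
BK 10: (8,5) -> (18,5) [heading=180, draw]
FD 4: (18,5) -> (14,5) [heading=180, draw]
FD 4: (14,5) -> (10,5) [heading=180, draw]
FD 17: (10,5) -> (-7,5) [heading=180, draw]
Final: pos=(-7,5), heading=180, 6 segment(s) drawn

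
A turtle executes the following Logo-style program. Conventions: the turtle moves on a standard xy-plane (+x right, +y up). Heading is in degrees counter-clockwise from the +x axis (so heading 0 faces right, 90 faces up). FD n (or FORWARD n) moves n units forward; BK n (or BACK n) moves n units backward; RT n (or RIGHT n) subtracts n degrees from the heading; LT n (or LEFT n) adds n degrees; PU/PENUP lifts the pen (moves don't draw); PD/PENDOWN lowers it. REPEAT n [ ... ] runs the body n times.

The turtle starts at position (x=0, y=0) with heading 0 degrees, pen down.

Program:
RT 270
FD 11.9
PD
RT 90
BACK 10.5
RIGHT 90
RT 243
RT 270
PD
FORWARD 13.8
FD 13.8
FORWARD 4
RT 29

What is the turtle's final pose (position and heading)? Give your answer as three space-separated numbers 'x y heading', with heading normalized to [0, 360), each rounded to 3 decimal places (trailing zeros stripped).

Answer: -24.846 40.056 88

Derivation:
Executing turtle program step by step:
Start: pos=(0,0), heading=0, pen down
RT 270: heading 0 -> 90
FD 11.9: (0,0) -> (0,11.9) [heading=90, draw]
PD: pen down
RT 90: heading 90 -> 0
BK 10.5: (0,11.9) -> (-10.5,11.9) [heading=0, draw]
RT 90: heading 0 -> 270
RT 243: heading 270 -> 27
RT 270: heading 27 -> 117
PD: pen down
FD 13.8: (-10.5,11.9) -> (-16.765,24.196) [heading=117, draw]
FD 13.8: (-16.765,24.196) -> (-23.03,36.492) [heading=117, draw]
FD 4: (-23.03,36.492) -> (-24.846,40.056) [heading=117, draw]
RT 29: heading 117 -> 88
Final: pos=(-24.846,40.056), heading=88, 5 segment(s) drawn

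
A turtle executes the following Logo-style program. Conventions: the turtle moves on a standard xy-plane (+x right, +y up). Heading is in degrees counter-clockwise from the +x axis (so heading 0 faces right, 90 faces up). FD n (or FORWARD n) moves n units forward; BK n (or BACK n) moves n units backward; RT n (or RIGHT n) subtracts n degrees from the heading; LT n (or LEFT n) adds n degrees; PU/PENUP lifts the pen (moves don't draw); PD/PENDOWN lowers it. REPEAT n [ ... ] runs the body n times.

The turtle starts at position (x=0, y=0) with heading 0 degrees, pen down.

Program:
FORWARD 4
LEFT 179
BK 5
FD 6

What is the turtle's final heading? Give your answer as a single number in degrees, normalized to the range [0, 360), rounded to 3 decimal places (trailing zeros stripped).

Answer: 179

Derivation:
Executing turtle program step by step:
Start: pos=(0,0), heading=0, pen down
FD 4: (0,0) -> (4,0) [heading=0, draw]
LT 179: heading 0 -> 179
BK 5: (4,0) -> (8.999,-0.087) [heading=179, draw]
FD 6: (8.999,-0.087) -> (3,0.017) [heading=179, draw]
Final: pos=(3,0.017), heading=179, 3 segment(s) drawn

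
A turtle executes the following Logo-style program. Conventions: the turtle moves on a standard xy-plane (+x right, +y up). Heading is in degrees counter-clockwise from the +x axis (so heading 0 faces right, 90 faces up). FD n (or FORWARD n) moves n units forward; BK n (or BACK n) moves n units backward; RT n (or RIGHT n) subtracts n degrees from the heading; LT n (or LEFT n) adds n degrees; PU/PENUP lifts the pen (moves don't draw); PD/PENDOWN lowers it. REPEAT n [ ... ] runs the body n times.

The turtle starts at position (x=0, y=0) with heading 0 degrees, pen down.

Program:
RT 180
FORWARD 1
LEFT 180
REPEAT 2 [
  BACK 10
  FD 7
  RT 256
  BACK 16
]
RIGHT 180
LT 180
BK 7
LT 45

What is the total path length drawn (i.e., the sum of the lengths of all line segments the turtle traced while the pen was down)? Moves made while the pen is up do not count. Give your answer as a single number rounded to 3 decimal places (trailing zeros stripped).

Executing turtle program step by step:
Start: pos=(0,0), heading=0, pen down
RT 180: heading 0 -> 180
FD 1: (0,0) -> (-1,0) [heading=180, draw]
LT 180: heading 180 -> 0
REPEAT 2 [
  -- iteration 1/2 --
  BK 10: (-1,0) -> (-11,0) [heading=0, draw]
  FD 7: (-11,0) -> (-4,0) [heading=0, draw]
  RT 256: heading 0 -> 104
  BK 16: (-4,0) -> (-0.129,-15.525) [heading=104, draw]
  -- iteration 2/2 --
  BK 10: (-0.129,-15.525) -> (2.29,-25.228) [heading=104, draw]
  FD 7: (2.29,-25.228) -> (0.597,-18.436) [heading=104, draw]
  RT 256: heading 104 -> 208
  BK 16: (0.597,-18.436) -> (14.724,-10.924) [heading=208, draw]
]
RT 180: heading 208 -> 28
LT 180: heading 28 -> 208
BK 7: (14.724,-10.924) -> (20.904,-7.638) [heading=208, draw]
LT 45: heading 208 -> 253
Final: pos=(20.904,-7.638), heading=253, 8 segment(s) drawn

Segment lengths:
  seg 1: (0,0) -> (-1,0), length = 1
  seg 2: (-1,0) -> (-11,0), length = 10
  seg 3: (-11,0) -> (-4,0), length = 7
  seg 4: (-4,0) -> (-0.129,-15.525), length = 16
  seg 5: (-0.129,-15.525) -> (2.29,-25.228), length = 10
  seg 6: (2.29,-25.228) -> (0.597,-18.436), length = 7
  seg 7: (0.597,-18.436) -> (14.724,-10.924), length = 16
  seg 8: (14.724,-10.924) -> (20.904,-7.638), length = 7
Total = 74

Answer: 74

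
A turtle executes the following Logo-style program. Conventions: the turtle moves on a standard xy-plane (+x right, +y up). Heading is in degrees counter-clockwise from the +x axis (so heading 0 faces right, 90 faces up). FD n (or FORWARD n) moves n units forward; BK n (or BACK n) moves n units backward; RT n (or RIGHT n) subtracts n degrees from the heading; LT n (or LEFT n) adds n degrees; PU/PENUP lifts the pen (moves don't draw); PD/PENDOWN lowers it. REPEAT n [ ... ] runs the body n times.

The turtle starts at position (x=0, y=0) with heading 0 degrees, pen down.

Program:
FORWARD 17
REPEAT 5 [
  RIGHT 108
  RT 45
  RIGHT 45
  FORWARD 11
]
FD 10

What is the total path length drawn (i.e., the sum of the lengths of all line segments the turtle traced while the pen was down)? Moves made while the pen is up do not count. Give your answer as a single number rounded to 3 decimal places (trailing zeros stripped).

Answer: 82

Derivation:
Executing turtle program step by step:
Start: pos=(0,0), heading=0, pen down
FD 17: (0,0) -> (17,0) [heading=0, draw]
REPEAT 5 [
  -- iteration 1/5 --
  RT 108: heading 0 -> 252
  RT 45: heading 252 -> 207
  RT 45: heading 207 -> 162
  FD 11: (17,0) -> (6.538,3.399) [heading=162, draw]
  -- iteration 2/5 --
  RT 108: heading 162 -> 54
  RT 45: heading 54 -> 9
  RT 45: heading 9 -> 324
  FD 11: (6.538,3.399) -> (15.438,-3.066) [heading=324, draw]
  -- iteration 3/5 --
  RT 108: heading 324 -> 216
  RT 45: heading 216 -> 171
  RT 45: heading 171 -> 126
  FD 11: (15.438,-3.066) -> (8.972,5.833) [heading=126, draw]
  -- iteration 4/5 --
  RT 108: heading 126 -> 18
  RT 45: heading 18 -> 333
  RT 45: heading 333 -> 288
  FD 11: (8.972,5.833) -> (12.371,-4.629) [heading=288, draw]
  -- iteration 5/5 --
  RT 108: heading 288 -> 180
  RT 45: heading 180 -> 135
  RT 45: heading 135 -> 90
  FD 11: (12.371,-4.629) -> (12.371,6.371) [heading=90, draw]
]
FD 10: (12.371,6.371) -> (12.371,16.371) [heading=90, draw]
Final: pos=(12.371,16.371), heading=90, 7 segment(s) drawn

Segment lengths:
  seg 1: (0,0) -> (17,0), length = 17
  seg 2: (17,0) -> (6.538,3.399), length = 11
  seg 3: (6.538,3.399) -> (15.438,-3.066), length = 11
  seg 4: (15.438,-3.066) -> (8.972,5.833), length = 11
  seg 5: (8.972,5.833) -> (12.371,-4.629), length = 11
  seg 6: (12.371,-4.629) -> (12.371,6.371), length = 11
  seg 7: (12.371,6.371) -> (12.371,16.371), length = 10
Total = 82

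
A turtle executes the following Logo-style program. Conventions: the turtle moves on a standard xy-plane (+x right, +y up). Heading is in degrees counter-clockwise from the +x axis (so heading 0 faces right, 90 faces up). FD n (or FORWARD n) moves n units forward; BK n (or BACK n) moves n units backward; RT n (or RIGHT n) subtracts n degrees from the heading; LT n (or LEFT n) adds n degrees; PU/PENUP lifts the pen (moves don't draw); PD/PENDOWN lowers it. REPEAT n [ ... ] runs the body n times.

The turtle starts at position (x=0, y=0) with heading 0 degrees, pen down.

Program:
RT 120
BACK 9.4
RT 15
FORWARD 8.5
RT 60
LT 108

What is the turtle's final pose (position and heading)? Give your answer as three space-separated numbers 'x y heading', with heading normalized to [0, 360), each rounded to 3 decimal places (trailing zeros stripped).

Executing turtle program step by step:
Start: pos=(0,0), heading=0, pen down
RT 120: heading 0 -> 240
BK 9.4: (0,0) -> (4.7,8.141) [heading=240, draw]
RT 15: heading 240 -> 225
FD 8.5: (4.7,8.141) -> (-1.31,2.13) [heading=225, draw]
RT 60: heading 225 -> 165
LT 108: heading 165 -> 273
Final: pos=(-1.31,2.13), heading=273, 2 segment(s) drawn

Answer: -1.31 2.13 273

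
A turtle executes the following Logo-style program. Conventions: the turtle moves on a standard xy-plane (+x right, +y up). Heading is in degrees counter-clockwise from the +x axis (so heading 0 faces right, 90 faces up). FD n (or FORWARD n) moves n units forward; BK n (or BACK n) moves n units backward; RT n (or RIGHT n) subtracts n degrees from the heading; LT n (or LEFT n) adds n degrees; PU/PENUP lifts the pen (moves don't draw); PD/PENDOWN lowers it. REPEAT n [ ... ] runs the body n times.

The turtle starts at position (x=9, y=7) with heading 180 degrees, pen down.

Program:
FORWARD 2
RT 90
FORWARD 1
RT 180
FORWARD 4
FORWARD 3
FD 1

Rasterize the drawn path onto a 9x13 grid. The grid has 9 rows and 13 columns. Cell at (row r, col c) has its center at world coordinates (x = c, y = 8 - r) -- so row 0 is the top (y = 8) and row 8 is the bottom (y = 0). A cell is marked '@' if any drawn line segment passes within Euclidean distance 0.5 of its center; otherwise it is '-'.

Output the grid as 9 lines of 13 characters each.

Segment 0: (9,7) -> (7,7)
Segment 1: (7,7) -> (7,8)
Segment 2: (7,8) -> (7,4)
Segment 3: (7,4) -> (7,1)
Segment 4: (7,1) -> (7,0)

Answer: -------@-----
-------@@@---
-------@-----
-------@-----
-------@-----
-------@-----
-------@-----
-------@-----
-------@-----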